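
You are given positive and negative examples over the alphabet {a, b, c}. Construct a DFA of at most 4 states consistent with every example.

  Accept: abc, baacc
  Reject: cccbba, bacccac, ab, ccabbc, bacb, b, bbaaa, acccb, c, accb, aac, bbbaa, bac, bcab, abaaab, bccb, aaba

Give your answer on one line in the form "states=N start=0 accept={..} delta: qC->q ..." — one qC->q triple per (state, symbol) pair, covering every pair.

states=4 start=0 accept={3} delta: 0a->0 0b->1 0c->0 1a->2 1b->0 1c->3 2a->1 2b->0 2c->0 3a->0 3b->0 3c->3

Grow the machine one transition at a time. Run the examples from 0; the earliest place one falls off (shortest prefix, ties alphabetical) gets sent to the lowest-numbered state that keeps every Accept/Reject pair distinguishable — a pair clashes when both reach the same state with identical unread suffix — and to a fresh state only if none does.
a: 0a undefined. 0a->0: ok.
b: 0b undefined. 0b->0: no, abc/c meet in 0 with "c" left. Open state 1: 0b->1.
c: 0c undefined. 0c->0: ok.
ba: 1a undefined. 1a->0: no, baacc/bacccac meet in 0. 1a->1: no, abc/bac meet in 1 with "c" left. Open state 2: 1a->2.
bb: 1b undefined. 1b->0: ok.
bc: 1c undefined. 1c->0: no, abc/cccbba meet in 0. 1c->1: no, abc/ab meet in 1. 1c->2: no, abc/aaba meet in 2. Open state 3: 1c->3.
baa: 2a undefined. 2a->0: no, baacc/cccbba meet in 0. 2a->1: ok.
bac: 2c undefined. 2c->0: ok.
bca: 3a undefined. 3a->0: ok.
bcc: 3c undefined. 3c->0: no, baacc/cccbba meet in 0. 3c->1: no, baacc/ab meet in 1. 3c->2: no, baacc/aaba meet in 2. 3c->3: ok.
bccb: 3b undefined. 3b->0: ok.
abaaab: 2b undefined. 2b->0: ok.
All examples now run through 4 states with every (state, symbol) defined. Accept strings end in {3}, Reject strings end in {0,1,2}; accept={3}.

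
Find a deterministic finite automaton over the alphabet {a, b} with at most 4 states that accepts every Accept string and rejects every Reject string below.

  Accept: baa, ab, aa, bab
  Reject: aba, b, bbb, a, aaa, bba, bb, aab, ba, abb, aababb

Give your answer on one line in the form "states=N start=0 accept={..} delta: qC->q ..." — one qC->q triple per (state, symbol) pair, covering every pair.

states=3 start=0 accept={2} delta: 0a->1 0b->0 1a->2 1b->2 2a->0 2b->0

State merging on the prefix tree: take the shortest (then alphabetical) example prefix whose next move is undefined and point that move at state 0, else 1, else 2, ...; a target is out if some Accept/Reject pair would then sit in one state with the same input left (inseparable). If every existing state is out, open a new one.
a: 0a undefined. 0a->0: no, ab/b meet in 0 with "b" left. Open state 1: 0a->1.
b: 0b undefined. 0b->0: ok.
aa: 1a undefined. 1a->0: no, baa/b meet in 0. 1a->1: no, baa/a meet in 1. Open state 2: 1a->2.
ab: 1b undefined. 1b->0: no, ab/b meet in 0. 1b->1: no, baa/aba meet in 2. 1b->2: ok.
aaa: 2a undefined. 2a->0: ok.
aab: 2b undefined. 2b->0: ok.
All examples now run through 3 states with every (state, symbol) defined. Accept strings end in {2}, Reject strings end in {0,1}; accept={2}.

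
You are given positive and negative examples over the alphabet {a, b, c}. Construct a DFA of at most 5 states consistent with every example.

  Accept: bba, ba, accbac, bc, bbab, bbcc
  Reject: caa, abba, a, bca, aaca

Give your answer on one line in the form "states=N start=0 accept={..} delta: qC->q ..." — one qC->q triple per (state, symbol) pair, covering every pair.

states=4 start=0 accept={0,2} delta: 0a->1 0b->1 0c->1 1a->2 1b->3 1c->0 2a->1 2b->0 2c->0 3a->2 3b->0 3c->1

State merging on the prefix tree: take the shortest (then alphabetical) example prefix whose next move is undefined and point that move at state 0, else 1, else 2, ...; a target is out if some Accept/Reject pair would then sit in one state with the same input left (inseparable). If every existing state is out, open a new one.
a: 0a undefined. 0a->0: no, bba/abba meet in 0 with "bba" left. Open state 1: 0a->1.
b: 0b undefined. 0b->0: no, bba/a meet in 1. 0b->1: ok.
c: 0c undefined. 0c->0: no, ba/caa meet in 1 with "a" left. 0c->1: ok.
aa: 1a undefined. 1a->0: no, ba/aaca meet in 0. 1a->1: no, ba/caa meet in 1. Open state 2: 1a->2.
ab: 1b undefined. 1b->0: no, bba/a meet in 1. 1b->1: no, bba/abba meet in 2. 1b->2: no, bba/caa meet in 2 with "a" left. Open state 3: 1b->3.
ac: 1c undefined. 1c->0: ok.
aac: 2c undefined. 2c->0: ok.
abb: 3b undefined. 3b->0: ok.
bba: 3a undefined. 3a->0: no, accbac/abba meet in 1. 3a->1: no, bba/abba meet in 1. 3a->2: ok.
bbc: 3c undefined. 3c->0: no, bbcc/abba meet in 1. 3c->1: ok.
caa: 2a undefined. 2a->0: no, accbac/caa meet in 0. 2a->1: ok.
bbab: 2b undefined. 2b->0: ok.
All examples now run through 4 states with every (state, symbol) defined. Accept strings end in {0,2}, Reject strings end in {1}; accept={0,2}.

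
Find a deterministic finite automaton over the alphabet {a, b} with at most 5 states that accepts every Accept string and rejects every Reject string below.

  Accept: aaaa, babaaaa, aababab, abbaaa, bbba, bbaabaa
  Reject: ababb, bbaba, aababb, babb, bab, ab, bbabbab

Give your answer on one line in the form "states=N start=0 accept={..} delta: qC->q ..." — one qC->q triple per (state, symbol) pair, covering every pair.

states=5 start=0 accept={0,3,4} delta: 0a->0 0b->1 1a->1 1b->2 2a->3 2b->2 3a->3 3b->4 4a->2 4b->0

State merging on the prefix tree: take the shortest (then alphabetical) example prefix whose next move is undefined and point that move at state 0, else 1, else 2, ...; a target is out if some Accept/Reject pair would then sit in one state with the same input left (inseparable). If every existing state is out, open a new one.
a: 0a undefined. 0a->0: ok.
b: 0b undefined. 0b->0: no, aaaa/ababb meet in 0. Open state 1: 0b->1.
ba: 1a undefined. 1a->0: no, aababab/bab meet in 1. 1a->1: ok.
bb: 1b undefined. 1b->0: no, aaaa/bab meet in 0. 1b->1: no, babaaaa/ababb meet in 1. Open state 2: 1b->2.
bba: 2a undefined. 2a->0: no, aababab/bbaba meet in 1. 2a->1: no, babaaaa/bbaba meet in 1. 2a->2: no, babaaaa/bab meet in 2. Open state 3: 2a->3.
bbb: 2b undefined. 2b->0: no, aaaa/ababb meet in 0. 2b->1: no, bbba/ababb meet in 1. 2b->2: ok.
bbaa: 3a undefined. 3a->0: no, bbaabaa/ab meet in 1. 3a->1: no, babaaaa/ab meet in 1. 3a->2: no, babaaaa/ababb meet in 2. 3a->3: ok.
bbab: 3b undefined. 3b->0: no, aaaa/bbaba meet in 0. 3b->1: no, aababab/bbaba meet in 1. 3b->2: no, babaaaa/bbaba meet in 3. 3b->3: no, babaaaa/bbaba meet in 3. Open state 4: 3b->4.
bbaba: 4a undefined. 4a->0: no, aaaa/bbaba meet in 0. 4a->1: no, bbaabaa/bbaba meet in 1. 4a->2: ok.
bbabb: 4b undefined. 4b->0: ok.
All examples now run through 5 states with every (state, symbol) defined. Accept strings end in {0,3,4}, Reject strings end in {1,2}; accept={0,3,4}.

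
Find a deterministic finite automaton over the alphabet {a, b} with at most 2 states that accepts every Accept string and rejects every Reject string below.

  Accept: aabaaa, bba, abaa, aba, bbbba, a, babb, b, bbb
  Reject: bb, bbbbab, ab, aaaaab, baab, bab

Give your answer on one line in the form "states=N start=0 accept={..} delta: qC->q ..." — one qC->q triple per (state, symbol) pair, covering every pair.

states=2 start=0 accept={1} delta: 0a->1 0b->1 1a->1 1b->0

Fold the examples into a partial DFA from state 0: repeatedly fix the first undefined (state, symbol) met by the shortest-then-alphabetical prefix, trying targets in increasing order and rejecting any under which an Accept and a Reject string meet in one state with the same remainder; add a state when all current targets are rejected. Accepting states are where Accept strings end.
a: 0a undefined. 0a->0: no, b/ab meet in 0 with "b" left. Open state 1: 0a->1.
b: 0b undefined. 0b->0: no, b/bb meet in 0. 0b->1: ok.
aa: 1a undefined. 1a->0: no, a/bab meet in 1. 1a->1: ok.
ab: 1b undefined. 1b->0: ok.
All examples now run through 2 states with every (state, symbol) defined. Accept strings end in {1}, Reject strings end in {0}; accept={1}.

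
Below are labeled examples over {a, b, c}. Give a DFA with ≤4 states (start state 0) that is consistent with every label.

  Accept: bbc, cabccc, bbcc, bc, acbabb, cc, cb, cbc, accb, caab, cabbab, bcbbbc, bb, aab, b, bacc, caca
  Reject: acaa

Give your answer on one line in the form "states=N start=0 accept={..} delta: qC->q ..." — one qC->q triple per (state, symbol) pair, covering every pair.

Grow the machine one transition at a time. Run the examples from 0; the earliest place one falls off (shortest prefix, ties alphabetical) gets sent to the lowest-numbered state that keeps every Accept/Reject pair distinguishable — a pair clashes when both reach the same state with identical unread suffix — and to a fresh state only if none does.
a: 0a undefined. 0a->0: ok.
b: 0b undefined. 0b->0: ok.
c: 0c undefined. 0c->0: no, bbc/acaa meet in 0. Open state 1: 0c->1.
ca: 1a undefined. 1a->0: no, caab/acaa meet in 0. 1a->1: no, bbc/acaa meet in 1. Open state 2: 1a->2.
cb: 1b undefined. 1b->0: ok.
cc: 1c undefined. 1c->0: ok.
caa: 2a undefined. 2a->0: no, bbcc/acaa meet in 0. 2a->1: no, bbc/acaa meet in 1. 2a->2: ok.
cab: 2b undefined. 2b->0: ok.
cac: 2c undefined. 2c->0: ok.
All examples now run through 3 states with every (state, symbol) defined. Accept strings end in {0,1}, Reject strings end in {2}; accept={0,1}.

states=3 start=0 accept={0,1} delta: 0a->0 0b->0 0c->1 1a->2 1b->0 1c->0 2a->2 2b->0 2c->0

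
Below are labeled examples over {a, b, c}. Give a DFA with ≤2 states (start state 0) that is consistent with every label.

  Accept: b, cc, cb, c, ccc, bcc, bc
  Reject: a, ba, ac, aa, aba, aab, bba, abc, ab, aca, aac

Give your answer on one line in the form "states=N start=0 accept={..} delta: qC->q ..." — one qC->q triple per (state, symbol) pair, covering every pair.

states=2 start=0 accept={0} delta: 0a->1 0b->0 0c->0 1a->1 1b->1 1c->1

State merging on the prefix tree: take the shortest (then alphabetical) example prefix whose next move is undefined and point that move at state 0, else 1, else 2, ...; a target is out if some Accept/Reject pair would then sit in one state with the same input left (inseparable). If every existing state is out, open a new one.
a: 0a undefined. 0a->0: no, b/aab meet in 0 with "b" left. Open state 1: 0a->1.
b: 0b undefined. 0b->0: ok.
c: 0c undefined. 0c->0: ok.
aa: 1a undefined. 1a->0: no, b/aa meet in 0. 1a->1: ok.
ab: 1b undefined. 1b->0: no, b/aab meet in 0. 1b->1: ok.
ac: 1c undefined. 1c->0: no, b/ac meet in 0. 1c->1: ok.
All examples now run through 2 states with every (state, symbol) defined. Accept strings end in {0}, Reject strings end in {1}; accept={0}.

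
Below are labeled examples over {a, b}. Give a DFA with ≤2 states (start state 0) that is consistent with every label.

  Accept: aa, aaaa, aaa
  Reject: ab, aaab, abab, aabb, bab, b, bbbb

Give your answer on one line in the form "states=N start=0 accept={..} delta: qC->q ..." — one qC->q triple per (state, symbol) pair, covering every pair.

State merging on the prefix tree: take the shortest (then alphabetical) example prefix whose next move is undefined and point that move at state 0, else 1, else 2, ...; a target is out if some Accept/Reject pair would then sit in one state with the same input left (inseparable). If every existing state is out, open a new one.
a: 0a undefined. 0a->0: ok.
b: 0b undefined. 0b->0: no, aa/ab meet in 0. Open state 1: 0b->1.
ba: 1a undefined. 1a->0: ok.
bb: 1b undefined. 1b->0: no, aa/aabb meet in 0. 1b->1: ok.
All examples now run through 2 states with every (state, symbol) defined. Accept strings end in {0}, Reject strings end in {1}; accept={0}.

states=2 start=0 accept={0} delta: 0a->0 0b->1 1a->0 1b->1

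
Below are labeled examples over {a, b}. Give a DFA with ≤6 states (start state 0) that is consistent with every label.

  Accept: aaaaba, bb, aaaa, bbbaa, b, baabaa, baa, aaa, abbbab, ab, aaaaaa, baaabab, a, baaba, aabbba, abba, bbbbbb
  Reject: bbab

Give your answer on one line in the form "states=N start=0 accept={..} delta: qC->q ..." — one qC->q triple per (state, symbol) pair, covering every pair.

states=4 start=0 accept={0,1,2} delta: 0a->0 0b->1 1a->0 1b->2 2a->2 2b->3 3a->0 3b->0

Grow the machine one transition at a time. Run the examples from 0; the earliest place one falls off (shortest prefix, ties alphabetical) gets sent to the lowest-numbered state that keeps every Accept/Reject pair distinguishable — a pair clashes when both reach the same state with identical unread suffix — and to a fresh state only if none does.
a: 0a undefined. 0a->0: ok.
b: 0b undefined. 0b->0: no, aaaaba/bbab meet in 0. Open state 1: 0b->1.
ba: 1a undefined. 1a->0: ok.
bb: 1b undefined. 1b->0: no, b/bbab meet in 1. 1b->1: no, bb/bbab meet in 1. Open state 2: 1b->2.
bba: 2a undefined. 2a->0: no, b/bbab meet in 1. 2a->1: no, bb/bbab meet in 2. 2a->2: ok.
bbb: 2b undefined. 2b->0: no, aaaaba/bbab meet in 0. 2b->1: no, b/bbab meet in 1. 2b->2: no, bb/bbab meet in 2. Open state 3: 2b->3.
bbba: 3a undefined. 3a->0: ok.
bbbb: 3b undefined. 3b->0: ok.
All examples now run through 4 states with every (state, symbol) defined. Accept strings end in {0,1,2}, Reject strings end in {3}; accept={0,1,2}.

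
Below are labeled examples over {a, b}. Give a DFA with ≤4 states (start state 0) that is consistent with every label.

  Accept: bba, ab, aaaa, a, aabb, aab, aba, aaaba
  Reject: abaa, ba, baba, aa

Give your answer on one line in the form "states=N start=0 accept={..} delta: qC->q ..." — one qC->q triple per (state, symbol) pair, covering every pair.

states=4 start=0 accept={0,1} delta: 0a->1 0b->1 1a->2 1b->0 2a->3 2b->1 3a->0 3b->0

State merging on the prefix tree: take the shortest (then alphabetical) example prefix whose next move is undefined and point that move at state 0, else 1, else 2, ...; a target is out if some Accept/Reject pair would then sit in one state with the same input left (inseparable). If every existing state is out, open a new one.
a: 0a undefined. 0a->0: no, aaaa/aa meet in 0. Open state 1: 0a->1.
b: 0b undefined. 0b->0: no, bba/ba meet in 1. 0b->1: ok.
aa: 1a undefined. 1a->0: no, aaaa/ba meet in 0. 1a->1: no, bba/baba meet in 1 with "ba" left. Open state 2: 1a->2.
ab: 1b undefined. 1b->0: ok.
aaa: 2a undefined. 2a->0: no, aaaba/abaa meet in 2. 2a->1: no, aaaa/abaa meet in 2. 2a->2: no, aaaa/abaa meet in 2. Open state 3: 2a->3.
aab: 2b undefined. 2b->0: no, bba/baba meet in 1. 2b->1: ok.
aaaa: 3a undefined. 3a->0: ok.
aaab: 3b undefined. 3b->0: ok.
All examples now run through 4 states with every (state, symbol) defined. Accept strings end in {0,1}, Reject strings end in {2}; accept={0,1}.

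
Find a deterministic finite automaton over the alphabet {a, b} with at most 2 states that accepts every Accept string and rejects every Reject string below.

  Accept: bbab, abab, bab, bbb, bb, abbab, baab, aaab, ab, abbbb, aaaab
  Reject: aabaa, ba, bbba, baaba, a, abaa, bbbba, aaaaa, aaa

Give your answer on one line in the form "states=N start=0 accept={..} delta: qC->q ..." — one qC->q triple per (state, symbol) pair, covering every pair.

Fold the examples into a partial DFA from state 0: repeatedly fix the first undefined (state, symbol) met by the shortest-then-alphabetical prefix, trying targets in increasing order and rejecting any under which an Accept and a Reject string meet in one state with the same remainder; add a state when all current targets are rejected. Accepting states are where Accept strings end.
a: 0a undefined. 0a->0: ok.
b: 0b undefined. 0b->0: no, bbab/aabaa meet in 0. Open state 1: 0b->1.
ba: 1a undefined. 1a->0: ok.
bb: 1b undefined. 1b->0: no, bb/aabaa meet in 0. 1b->1: ok.
All examples now run through 2 states with every (state, symbol) defined. Accept strings end in {1}, Reject strings end in {0}; accept={1}.

states=2 start=0 accept={1} delta: 0a->0 0b->1 1a->0 1b->1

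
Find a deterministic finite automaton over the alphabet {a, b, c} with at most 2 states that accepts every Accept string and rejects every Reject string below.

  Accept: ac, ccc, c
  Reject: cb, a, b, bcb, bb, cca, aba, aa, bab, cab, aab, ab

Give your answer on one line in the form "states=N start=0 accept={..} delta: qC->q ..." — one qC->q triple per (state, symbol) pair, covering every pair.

Grow the machine one transition at a time. Run the examples from 0; the earliest place one falls off (shortest prefix, ties alphabetical) gets sent to the lowest-numbered state that keeps every Accept/Reject pair distinguishable — a pair clashes when both reach the same state with identical unread suffix — and to a fresh state only if none does.
a: 0a undefined. 0a->0: ok.
b: 0b undefined. 0b->0: ok.
c: 0c undefined. 0c->0: no, ac/cb meet in 0. Open state 1: 0c->1.
ca: 1a undefined. 1a->0: ok.
cb: 1b undefined. 1b->0: ok.
cc: 1c undefined. 1c->0: ok.
All examples now run through 2 states with every (state, symbol) defined. Accept strings end in {1}, Reject strings end in {0}; accept={1}.

states=2 start=0 accept={1} delta: 0a->0 0b->0 0c->1 1a->0 1b->0 1c->0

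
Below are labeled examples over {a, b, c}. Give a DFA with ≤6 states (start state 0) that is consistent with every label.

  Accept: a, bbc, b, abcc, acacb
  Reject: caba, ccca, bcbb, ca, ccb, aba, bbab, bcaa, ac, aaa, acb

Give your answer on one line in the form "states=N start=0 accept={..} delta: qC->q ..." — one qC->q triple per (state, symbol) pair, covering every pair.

states=4 start=0 accept={0,1} delta: 0a->1 0b->0 0c->1 1a->2 1b->2 1c->2 2a->2 2b->2 2c->3 3a->2 3b->0 3c->0

State merging on the prefix tree: take the shortest (then alphabetical) example prefix whose next move is undefined and point that move at state 0, else 1, else 2, ...; a target is out if some Accept/Reject pair would then sit in one state with the same input left (inseparable). If every existing state is out, open a new one.
a: 0a undefined. 0a->0: no, a/aaa meet in 0. Open state 1: 0a->1.
b: 0b undefined. 0b->0: ok.
c: 0c undefined. 0c->0: no, a/ccca meet in 1. 0c->1: ok.
aa: 1a undefined. 1a->0: no, a/caba meet in 1. 1a->1: no, a/ca meet in 1. Open state 2: 1a->2.
ab: 1b undefined. 1b->0: no, a/aba meet in 1. 1b->1: no, a/bcbb meet in 1. 1b->2: ok.
ac: 1c undefined. 1c->0: no, b/ccb meet in 0. 1c->1: no, a/ac meet in 1. 1c->2: ok.
aaa: 2a undefined. 2a->0: no, b/aba meet in 0. 2a->1: no, a/aba meet in 1. 2a->2: ok.
abc: 2c undefined. 2c->0: no, a/ccca meet in 1. 2c->1: no, abcc/ccca meet in 2. 2c->2: no, abcc/ccca meet in 2. Open state 3: 2c->3.
acb: 2b undefined. 2b->0: no, a/caba meet in 1. 2b->1: no, a/bcbb meet in 1. 2b->2: ok.
abcc: 3c undefined. 3c->0: ok.
ccca: 3a undefined. 3a->0: no, b/ccca meet in 0. 3a->1: no, a/ccca meet in 1. 3a->2: ok.
acacb: 3b undefined. 3b->0: ok.
All examples now run through 4 states with every (state, symbol) defined. Accept strings end in {0,1}, Reject strings end in {2}; accept={0,1}.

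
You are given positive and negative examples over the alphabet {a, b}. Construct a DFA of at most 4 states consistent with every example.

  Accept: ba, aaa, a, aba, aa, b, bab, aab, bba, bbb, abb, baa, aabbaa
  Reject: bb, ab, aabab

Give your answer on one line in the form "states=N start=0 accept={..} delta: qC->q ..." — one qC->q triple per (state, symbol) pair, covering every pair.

State merging on the prefix tree: take the shortest (then alphabetical) example prefix whose next move is undefined and point that move at state 0, else 1, else 2, ...; a target is out if some Accept/Reject pair would then sit in one state with the same input left (inseparable). If every existing state is out, open a new one.
a: 0a undefined. 0a->0: no, b/ab meet in 0 with "b" left. Open state 1: 0a->1.
b: 0b undefined. 0b->0: no, b/bb meet in 0. 0b->1: ok.
aa: 1a undefined. 1a->0: no, aaa/aabab meet in 1. 1a->1: no, bab/bb meet in 1 with "b" left. Open state 2: 1a->2.
ab: 1b undefined. 1b->0: ok.
aaa: 2a undefined. 2a->0: no, aaa/bb meet in 0. 2a->1: ok.
aab: 2b undefined. 2b->0: no, bab/bb meet in 0. 2b->1: no, aaa/aabab meet in 1. 2b->2: ok.
All examples now run through 3 states with every (state, symbol) defined. Accept strings end in {1,2}, Reject strings end in {0}; accept={1,2}.

states=3 start=0 accept={1,2} delta: 0a->1 0b->1 1a->2 1b->0 2a->1 2b->2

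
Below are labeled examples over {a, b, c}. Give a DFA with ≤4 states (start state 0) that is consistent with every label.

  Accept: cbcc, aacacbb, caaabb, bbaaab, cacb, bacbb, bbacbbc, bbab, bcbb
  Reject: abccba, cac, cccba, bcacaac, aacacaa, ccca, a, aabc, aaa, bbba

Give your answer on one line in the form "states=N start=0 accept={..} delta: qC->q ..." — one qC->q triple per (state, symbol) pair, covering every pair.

states=4 start=0 accept={1,2} delta: 0a->0 0b->1 0c->0 1a->0 1b->2 1c->3 2a->0 2b->0 2c->1 3a->0 3b->0 3c->1

Fold the examples into a partial DFA from state 0: repeatedly fix the first undefined (state, symbol) met by the shortest-then-alphabetical prefix, trying targets in increasing order and rejecting any under which an Accept and a Reject string meet in one state with the same remainder; add a state when all current targets are rejected. Accepting states are where Accept strings end.
a: 0a undefined. 0a->0: ok.
b: 0b undefined. 0b->0: no, bbaaab/a meet in 0. Open state 1: 0b->1.
c: 0c undefined. 0c->0: ok.
ba: 1a undefined. 1a->0: ok.
bb: 1b undefined. 1b->0: no, aacacbb/cac meet in 0. 1b->1: no, bbacbbc/aabc meet in 1 with "c" left. Open state 2: 1b->2.
bc: 1c undefined. 1c->0: no, cbcc/abccba meet in 0. 1c->1: no, cbcc/aabc meet in 1. 1c->2: no, aacacbb/aabc meet in 2. Open state 3: 1c->3.
bba: 2a undefined. 2a->0: ok.
bbb: 2b undefined. 2b->0: ok.
bca: 3a undefined. 3a->0: ok.
bcb: 3b undefined. 3b->0: ok.
abcc: 3c undefined. 3c->0: no, cbcc/abccba meet in 0. 3c->1: ok.
bbacbbc: 2c undefined. 2c->0: no, bbacbbc/abccba meet in 0. 2c->1: ok.
All examples now run through 4 states with every (state, symbol) defined. Accept strings end in {1,2}, Reject strings end in {0,3}; accept={1,2}.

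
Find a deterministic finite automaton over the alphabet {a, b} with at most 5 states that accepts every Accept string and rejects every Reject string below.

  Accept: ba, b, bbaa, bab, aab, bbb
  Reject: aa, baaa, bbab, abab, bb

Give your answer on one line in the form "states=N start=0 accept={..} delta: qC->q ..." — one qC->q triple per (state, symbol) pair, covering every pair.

Grow the machine one transition at a time. Run the examples from 0; the earliest place one falls off (shortest prefix, ties alphabetical) gets sent to the lowest-numbered state that keeps every Accept/Reject pair distinguishable — a pair clashes when both reach the same state with identical unread suffix — and to a fresh state only if none does.
a: 0a undefined. 0a->0: no, bab/abab meet in 0 with "bab" left. Open state 1: 0a->1.
b: 0b undefined. 0b->0: no, b/bb meet in 0. 0b->1: no, ba/aa meet in 1 with "a" left. Open state 2: 0b->2.
aa: 1a undefined. 1a->0: ok.
ab: 1b undefined. 1b->0: ok.
ba: 2a undefined. 2a->0: no, ba/aa meet in 0. 2a->1: no, ba/baaa meet in 1. 2a->2: no, ba/baaa meet in 2. Open state 3: 2a->3.
bb: 2b undefined. 2b->0: no, bbaa/aa meet in 0. 2b->1: no, b/bbab meet in 2. 2b->2: no, b/bb meet in 2. 2b->3: no, ba/bb meet in 3. Open state 4: 2b->4.
baa: 3a undefined. 3a->0: ok.
bab: 3b undefined. 3b->0: no, bab/aa meet in 0. 3b->1: no, bab/baaa meet in 1. 3b->2: ok.
bba: 4a undefined. 4a->0: no, b/bbab meet in 2. 4a->1: no, bbaa/aa meet in 0. 4a->2: ok.
bbb: 4b undefined. 4b->0: no, bbb/aa meet in 0. 4b->1: no, bbb/baaa meet in 1. 4b->2: ok.
All examples now run through 5 states with every (state, symbol) defined. Accept strings end in {2,3}, Reject strings end in {0,1,4}; accept={2,3}.

states=5 start=0 accept={2,3} delta: 0a->1 0b->2 1a->0 1b->0 2a->3 2b->4 3a->0 3b->2 4a->2 4b->2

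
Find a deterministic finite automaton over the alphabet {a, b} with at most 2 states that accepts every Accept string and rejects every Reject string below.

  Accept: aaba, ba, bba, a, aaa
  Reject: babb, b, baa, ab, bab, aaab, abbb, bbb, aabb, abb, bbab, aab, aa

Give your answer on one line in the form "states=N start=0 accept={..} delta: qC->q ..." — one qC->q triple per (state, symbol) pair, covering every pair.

states=2 start=0 accept={1} delta: 0a->1 0b->0 1a->0 1b->0

Fold the examples into a partial DFA from state 0: repeatedly fix the first undefined (state, symbol) met by the shortest-then-alphabetical prefix, trying targets in increasing order and rejecting any under which an Accept and a Reject string meet in one state with the same remainder; add a state when all current targets are rejected. Accepting states are where Accept strings end.
a: 0a undefined. 0a->0: no, a/aa meet in 0. Open state 1: 0a->1.
b: 0b undefined. 0b->0: ok.
aa: 1a undefined. 1a->0: ok.
ab: 1b undefined. 1b->0: ok.
All examples now run through 2 states with every (state, symbol) defined. Accept strings end in {1}, Reject strings end in {0}; accept={1}.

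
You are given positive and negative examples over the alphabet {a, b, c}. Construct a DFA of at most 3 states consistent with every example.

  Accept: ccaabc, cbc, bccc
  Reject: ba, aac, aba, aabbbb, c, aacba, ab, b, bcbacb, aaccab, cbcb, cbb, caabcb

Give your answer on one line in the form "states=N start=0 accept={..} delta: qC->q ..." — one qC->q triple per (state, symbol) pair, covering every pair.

State merging on the prefix tree: take the shortest (then alphabetical) example prefix whose next move is undefined and point that move at state 0, else 1, else 2, ...; a target is out if some Accept/Reject pair would then sit in one state with the same input left (inseparable). If every existing state is out, open a new one.
a: 0a undefined. 0a->0: ok.
b: 0b undefined. 0b->0: ok.
c: 0c undefined. 0c->0: no, ccaabc/ba meet in 0. Open state 1: 0c->1.
ca: 1a undefined. 1a->0: ok.
cb: 1b undefined. 1b->0: no, cbc/aac meet in 1. 1b->1: ok.
cc: 1c undefined. 1c->0: no, ccaabc/aac meet in 1. 1c->1: no, ccaabc/aac meet in 1. Open state 2: 1c->2.
cca: 2a undefined. 2a->0: no, ccaabc/aac meet in 1. 2a->1: no, ccaabc/aac meet in 1. 2a->2: ok.
bccc: 2c undefined. 2c->0: no, bccc/ba meet in 0. 2c->1: no, bccc/aac meet in 1. 2c->2: ok.
cbcb: 2b undefined. 2b->0: no, ccaabc/aac meet in 1. 2b->1: ok.
All examples now run through 3 states with every (state, symbol) defined. Accept strings end in {2}, Reject strings end in {0,1}; accept={2}.

states=3 start=0 accept={2} delta: 0a->0 0b->0 0c->1 1a->0 1b->1 1c->2 2a->2 2b->1 2c->2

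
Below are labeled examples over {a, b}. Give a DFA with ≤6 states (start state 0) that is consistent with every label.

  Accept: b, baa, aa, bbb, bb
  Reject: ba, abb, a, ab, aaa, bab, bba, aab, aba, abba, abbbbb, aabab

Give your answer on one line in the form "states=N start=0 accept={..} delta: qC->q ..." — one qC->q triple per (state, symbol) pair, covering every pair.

states=4 start=0 accept={0,2} delta: 0a->1 0b->0 1a->2 1b->3 2a->1 2b->1 3a->1 3b->3

Fold the examples into a partial DFA from state 0: repeatedly fix the first undefined (state, symbol) met by the shortest-then-alphabetical prefix, trying targets in increasing order and rejecting any under which an Accept and a Reject string meet in one state with the same remainder; add a state when all current targets are rejected. Accepting states are where Accept strings end.
a: 0a undefined. 0a->0: no, b/ab meet in 0 with "b" left. Open state 1: 0a->1.
b: 0b undefined. 0b->0: ok.
aa: 1a undefined. 1a->0: no, b/aab meet in 0. 1a->1: no, baa/ba meet in 1. Open state 2: 1a->2.
ab: 1b undefined. 1b->0: no, b/abb meet in 0. 1b->1: no, baa/aba meet in 2. 1b->2: no, baa/ab meet in 2. Open state 3: 1b->3.
aaa: 2a undefined. 2a->0: no, b/aaa meet in 0. 2a->1: ok.
aab: 2b undefined. 2b->0: no, b/aab meet in 0. 2b->1: ok.
aba: 3a undefined. 3a->0: no, b/aba meet in 0. 3a->1: ok.
abb: 3b undefined. 3b->0: no, b/abb meet in 0. 3b->1: no, baa/abba meet in 2. 3b->2: no, baa/abb meet in 2. 3b->3: ok.
All examples now run through 4 states with every (state, symbol) defined. Accept strings end in {0,2}, Reject strings end in {1,3}; accept={0,2}.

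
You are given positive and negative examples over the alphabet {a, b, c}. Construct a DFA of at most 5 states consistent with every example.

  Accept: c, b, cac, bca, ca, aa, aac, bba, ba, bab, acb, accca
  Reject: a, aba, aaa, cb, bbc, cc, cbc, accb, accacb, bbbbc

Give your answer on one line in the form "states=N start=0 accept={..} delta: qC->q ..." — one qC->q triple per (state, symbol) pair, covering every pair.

states=4 start=0 accept={0,2} delta: 0a->1 0b->2 0c->2 1a->0 1b->0 1c->0 2a->0 2b->3 2c->1 3a->0 3b->0 3c->1

Fold the examples into a partial DFA from state 0: repeatedly fix the first undefined (state, symbol) met by the shortest-then-alphabetical prefix, trying targets in increasing order and rejecting any under which an Accept and a Reject string meet in one state with the same remainder; add a state when all current targets are rejected. Accepting states are where Accept strings end.
a: 0a undefined. 0a->0: no, aa/a meet in 0. Open state 1: 0a->1.
b: 0b undefined. 0b->0: no, c/bbc meet in 0 with "c" left. 0b->1: no, b/a meet in 1. Open state 2: 0b->2.
c: 0c undefined. 0c->0: no, c/cc meet in 0. 0c->1: no, c/a meet in 1. 0c->2: ok.
aa: 1a undefined. 1a->0: ok.
ab: 1b undefined. 1b->0: ok.
ac: 1c undefined. 1c->0: ok.
ba: 2a undefined. 2a->0: ok.
bb: 2b undefined. 2b->0: no, c/bbc meet in 2. 2b->1: no, ca/bbc meet in 0. 2b->2: no, c/cb meet in 2. Open state 3: 2b->3.
bc: 2c undefined. 2c->0: no, bca/a meet in 1. 2c->1: ok.
bba: 3a undefined. 3a->0: ok.
bbb: 3b undefined. 3b->0: ok.
bbc: 3c undefined. 3c->0: no, bca/bbc meet in 0. 3c->1: ok.
All examples now run through 4 states with every (state, symbol) defined. Accept strings end in {0,2}, Reject strings end in {1,3}; accept={0,2}.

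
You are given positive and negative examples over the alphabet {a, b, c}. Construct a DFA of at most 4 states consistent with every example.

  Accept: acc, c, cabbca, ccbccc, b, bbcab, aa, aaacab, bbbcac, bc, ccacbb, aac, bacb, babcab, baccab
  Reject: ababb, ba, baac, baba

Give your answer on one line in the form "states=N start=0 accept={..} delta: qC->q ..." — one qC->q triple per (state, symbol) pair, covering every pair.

Fold the examples into a partial DFA from state 0: repeatedly fix the first undefined (state, symbol) met by the shortest-then-alphabetical prefix, trying targets in increasing order and rejecting any under which an Accept and a Reject string meet in one state with the same remainder; add a state when all current targets are rejected. Accepting states are where Accept strings end.
a: 0a undefined. 0a->0: ok.
b: 0b undefined. 0b->0: no, c/baac meet in 0 with "c" left. Open state 1: 0b->1.
c: 0c undefined. 0c->0: ok.
ba: 1a undefined. 1a->0: no, acc/ba meet in 0. 1a->1: no, b/ba meet in 1. Open state 2: 1a->2.
bb: 1b undefined. 1b->0: ok.
bc: 1c undefined. 1c->0: ok.
baa: 2a undefined. 2a->0: no, acc/baac meet in 0. 2a->1: no, acc/baac meet in 0. 2a->2: ok.
bab: 2b undefined. 2b->0: no, acc/baba meet in 0. 2b->1: no, acc/ababb meet in 0. 2b->2: ok.
bac: 2c undefined. 2c->0: no, acc/baac meet in 0. 2c->1: no, b/baac meet in 1. 2c->2: no, bacb/ababb meet in 2. Open state 3: 2c->3.
bacb: 3b undefined. 3b->0: ok.
bacc: 3c undefined. 3c->0: ok.
babca: 3a undefined. 3a->0: ok.
All examples now run through 4 states with every (state, symbol) defined. Accept strings end in {0,1}, Reject strings end in {2,3}; accept={0,1}.

states=4 start=0 accept={0,1} delta: 0a->0 0b->1 0c->0 1a->2 1b->0 1c->0 2a->2 2b->2 2c->3 3a->0 3b->0 3c->0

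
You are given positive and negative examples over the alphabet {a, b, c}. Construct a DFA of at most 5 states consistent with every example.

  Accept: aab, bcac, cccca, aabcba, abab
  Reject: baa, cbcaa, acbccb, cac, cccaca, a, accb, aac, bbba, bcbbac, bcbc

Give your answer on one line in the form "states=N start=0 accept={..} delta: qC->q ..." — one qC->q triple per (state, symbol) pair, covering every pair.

states=5 start=0 accept={1} delta: 0a->0 0b->1 0c->2 1a->0 1b->0 1c->3 2a->0 2b->0 2c->1 3a->2 3b->4 3c->4 4a->1 4b->0 4c->0

State merging on the prefix tree: take the shortest (then alphabetical) example prefix whose next move is undefined and point that move at state 0, else 1, else 2, ...; a target is out if some Accept/Reject pair would then sit in one state with the same input left (inseparable). If every existing state is out, open a new one.
a: 0a undefined. 0a->0: ok.
b: 0b undefined. 0b->0: no, aab/baa meet in 0. Open state 1: 0b->1.
c: 0c undefined. 0c->0: no, aab/accb meet in 1. 0c->1: no, aab/aac meet in 1. Open state 2: 0c->2.
ba: 1a undefined. 1a->0: ok.
bb: 1b undefined. 1b->0: ok.
bc: 1c undefined. 1c->0: no, bcac/aac meet in 2. 1c->1: no, bcac/aac meet in 2. 1c->2: no, bcac/cac meet in 2 with "ac" left. Open state 3: 1c->3.
ca: 2a undefined. 2a->0: ok.
cb: 2b undefined. 2b->0: ok.
cc: 2c undefined. 2c->0: no, aab/acbccb meet in 1. 2c->1: ok.
bca: 3a undefined. 3a->0: no, bcac/cac meet in 2. 3a->1: no, aab/cccaca meet in 1. 3a->2: ok.
bcb: 3b undefined. 3b->0: no, aabcba/baa meet in 0. 3b->1: no, aabcba/baa meet in 0. 3b->2: no, aab/bcbc meet in 1. 3b->3: no, aab/bcbbac meet in 1. Open state 4: 3b->4.
bcbb: 4b undefined. 4b->0: ok.
bcbc: 4c undefined. 4c->0: ok.
cccc: 3c undefined. 3c->0: no, cccca/baa meet in 0. 3c->1: no, cccca/baa meet in 0. 3c->2: no, cccca/baa meet in 0. 3c->3: no, cccca/cac meet in 2. 3c->4: ok.
cccca: 4a undefined. 4a->0: no, cccca/baa meet in 0. 4a->1: ok.
All examples now run through 5 states with every (state, symbol) defined. Accept strings end in {1}, Reject strings end in {0,2}; accept={1}.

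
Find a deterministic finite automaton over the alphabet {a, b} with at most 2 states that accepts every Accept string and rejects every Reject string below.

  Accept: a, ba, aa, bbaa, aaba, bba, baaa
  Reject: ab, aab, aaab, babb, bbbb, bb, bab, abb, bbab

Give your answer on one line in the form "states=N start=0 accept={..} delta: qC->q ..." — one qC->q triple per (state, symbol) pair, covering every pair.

states=2 start=0 accept={0} delta: 0a->0 0b->1 1a->0 1b->1

Fold the examples into a partial DFA from state 0: repeatedly fix the first undefined (state, symbol) met by the shortest-then-alphabetical prefix, trying targets in increasing order and rejecting any under which an Accept and a Reject string meet in one state with the same remainder; add a state when all current targets are rejected. Accepting states are where Accept strings end.
a: 0a undefined. 0a->0: ok.
b: 0b undefined. 0b->0: no, a/ab meet in 0. Open state 1: 0b->1.
ba: 1a undefined. 1a->0: ok.
bb: 1b undefined. 1b->0: no, a/babb meet in 0. 1b->1: ok.
All examples now run through 2 states with every (state, symbol) defined. Accept strings end in {0}, Reject strings end in {1}; accept={0}.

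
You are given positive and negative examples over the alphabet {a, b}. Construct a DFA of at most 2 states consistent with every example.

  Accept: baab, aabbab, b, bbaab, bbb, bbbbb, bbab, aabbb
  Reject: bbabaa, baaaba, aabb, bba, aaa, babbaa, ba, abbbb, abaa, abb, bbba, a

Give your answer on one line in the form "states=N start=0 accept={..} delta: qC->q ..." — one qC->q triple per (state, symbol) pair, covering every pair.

states=2 start=0 accept={1} delta: 0a->0 0b->1 1a->0 1b->0

Fold the examples into a partial DFA from state 0: repeatedly fix the first undefined (state, symbol) met by the shortest-then-alphabetical prefix, trying targets in increasing order and rejecting any under which an Accept and a Reject string meet in one state with the same remainder; add a state when all current targets are rejected. Accepting states are where Accept strings end.
a: 0a undefined. 0a->0: ok.
b: 0b undefined. 0b->0: no, baab/bbabaa meet in 0. Open state 1: 0b->1.
ba: 1a undefined. 1a->0: ok.
bb: 1b undefined. 1b->0: ok.
All examples now run through 2 states with every (state, symbol) defined. Accept strings end in {1}, Reject strings end in {0}; accept={1}.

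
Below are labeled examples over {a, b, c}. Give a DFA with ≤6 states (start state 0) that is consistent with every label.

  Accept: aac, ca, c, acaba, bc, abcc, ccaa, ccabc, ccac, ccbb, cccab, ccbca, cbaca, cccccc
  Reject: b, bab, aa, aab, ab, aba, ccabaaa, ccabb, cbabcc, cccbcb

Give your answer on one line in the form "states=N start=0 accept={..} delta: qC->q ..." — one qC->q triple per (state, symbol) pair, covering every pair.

Fold the examples into a partial DFA from state 0: repeatedly fix the first undefined (state, symbol) met by the shortest-then-alphabetical prefix, trying targets in increasing order and rejecting any under which an Accept and a Reject string meet in one state with the same remainder; add a state when all current targets are rejected. Accepting states are where Accept strings end.
a: 0a undefined. 0a->0: ok.
b: 0b undefined. 0b->0: ok.
c: 0c undefined. 0c->0: no, aac/b meet in 0. Open state 1: 0c->1.
ca: 1a undefined. 1a->0: no, ca/b meet in 0. 1a->1: ok.
cb: 1b undefined. 1b->0: no, acaba/b meet in 0. 1b->1: ok.
cc: 1c undefined. 1c->0: no, aac/cbabcc meet in 1. 1c->1: no, aac/ccabaaa meet in 1. Open state 2: 1c->2.
cca: 2a undefined. 2a->0: no, ccaa/b meet in 0. 2a->1: no, aac/ccabaaa meet in 1. 2a->2: no, ccac/cbabcc meet in 2 with "c" left. Open state 3: 2a->3.
ccb: 2b undefined. 2b->0: no, ccbb/b meet in 0. 2b->1: ok.
ccc: 2c undefined. 2c->0: no, aac/cccbcb meet in 1. 2c->1: no, aac/cbabcc meet in 1. 2c->2: no, aac/cccbcb meet in 1. 2c->3: no, ccbca/cbabcc meet in 3. Open state 4: 2c->4.
ccaa: 3a undefined. 3a->0: no, ccaa/b meet in 0. 3a->1: ok.
ccab: 3b undefined. 3b->0: ok.
ccac: 3c undefined. 3c->0: no, ccac/b meet in 0. 3c->1: ok.
ccca: 4a undefined. 4a->0: no, cccab/b meet in 0. 4a->1: ok.
cccb: 4b undefined. 4b->0: no, aac/cccbcb meet in 1. 4b->1: no, aac/cccbcb meet in 1. 4b->2: no, abcc/cccbcb meet in 2. 4b->3: no, aac/cccbcb meet in 1. 4b->4: ok.
cccc: 4c undefined. 4c->0: ok.
All examples now run through 5 states with every (state, symbol) defined. Accept strings end in {1,2,3}, Reject strings end in {0,4}; accept={1,2,3}.

states=5 start=0 accept={1,2,3} delta: 0a->0 0b->0 0c->1 1a->1 1b->1 1c->2 2a->3 2b->1 2c->4 3a->1 3b->0 3c->1 4a->1 4b->4 4c->0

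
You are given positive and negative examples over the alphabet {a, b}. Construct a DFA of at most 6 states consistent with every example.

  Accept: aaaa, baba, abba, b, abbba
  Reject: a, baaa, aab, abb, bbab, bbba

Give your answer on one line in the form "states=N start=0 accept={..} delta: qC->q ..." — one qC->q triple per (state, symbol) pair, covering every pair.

states=3 start=0 accept={0,2} delta: 0a->1 0b->0 1a->2 1b->1 2a->1 2b->1

Fold the examples into a partial DFA from state 0: repeatedly fix the first undefined (state, symbol) met by the shortest-then-alphabetical prefix, trying targets in increasing order and rejecting any under which an Accept and a Reject string meet in one state with the same remainder; add a state when all current targets are rejected. Accepting states are where Accept strings end.
a: 0a undefined. 0a->0: no, aaaa/a meet in 0. Open state 1: 0a->1.
b: 0b undefined. 0b->0: ok.
aa: 1a undefined. 1a->0: no, aaaa/aab meet in 0. 1a->1: no, aaaa/a meet in 1. Open state 2: 1a->2.
ab: 1b undefined. 1b->0: no, baba/a meet in 1. 1b->1: ok.
aaa: 2a undefined. 2a->0: no, aaaa/a meet in 1. 2a->1: ok.
aab: 2b undefined. 2b->0: no, b/aab meet in 0. 2b->1: ok.
All examples now run through 3 states with every (state, symbol) defined. Accept strings end in {0,2}, Reject strings end in {1}; accept={0,2}.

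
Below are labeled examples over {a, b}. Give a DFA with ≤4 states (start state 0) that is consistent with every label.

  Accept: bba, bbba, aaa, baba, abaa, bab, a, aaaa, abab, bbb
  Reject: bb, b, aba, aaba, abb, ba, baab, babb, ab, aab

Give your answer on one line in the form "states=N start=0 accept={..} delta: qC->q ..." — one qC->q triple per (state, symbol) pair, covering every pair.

states=3 start=0 accept={0} delta: 0a->0 0b->1 1a->2 1b->2 2a->0 2b->0

State merging on the prefix tree: take the shortest (then alphabetical) example prefix whose next move is undefined and point that move at state 0, else 1, else 2, ...; a target is out if some Accept/Reject pair would then sit in one state with the same input left (inseparable). If every existing state is out, open a new one.
a: 0a undefined. 0a->0: ok.
b: 0b undefined. 0b->0: no, bba/bb meet in 0. Open state 1: 0b->1.
ba: 1a undefined. 1a->0: no, aaa/aba meet in 0. 1a->1: no, abaa/b meet in 1. Open state 2: 1a->2.
bb: 1b undefined. 1b->0: no, bba/bb meet in 0. 1b->1: no, bba/aba meet in 2. 1b->2: ok.
baa: 2a undefined. 2a->0: ok.
bab: 2b undefined. 2b->0: ok.
All examples now run through 3 states with every (state, symbol) defined. Accept strings end in {0}, Reject strings end in {1,2}; accept={0}.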